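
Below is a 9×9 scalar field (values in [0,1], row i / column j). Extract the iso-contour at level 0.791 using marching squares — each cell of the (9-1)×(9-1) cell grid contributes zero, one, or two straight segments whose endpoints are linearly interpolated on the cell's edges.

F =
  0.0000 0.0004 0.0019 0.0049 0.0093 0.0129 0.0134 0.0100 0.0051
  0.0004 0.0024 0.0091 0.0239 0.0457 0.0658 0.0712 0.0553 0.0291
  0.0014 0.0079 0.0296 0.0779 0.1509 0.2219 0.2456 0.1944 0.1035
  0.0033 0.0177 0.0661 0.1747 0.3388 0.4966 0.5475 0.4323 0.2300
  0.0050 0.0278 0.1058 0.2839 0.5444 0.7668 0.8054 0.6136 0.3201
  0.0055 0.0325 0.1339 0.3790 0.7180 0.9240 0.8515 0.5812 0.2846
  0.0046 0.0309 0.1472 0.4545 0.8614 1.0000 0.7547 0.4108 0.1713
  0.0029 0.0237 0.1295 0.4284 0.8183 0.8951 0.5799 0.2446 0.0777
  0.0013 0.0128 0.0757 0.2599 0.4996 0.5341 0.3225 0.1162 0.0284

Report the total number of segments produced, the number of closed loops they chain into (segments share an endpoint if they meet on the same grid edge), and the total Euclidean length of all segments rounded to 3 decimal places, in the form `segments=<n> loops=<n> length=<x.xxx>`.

segments=14 loops=1 length=9.102

cell (3,5): code 0100 → (3.944,6.000)–(4.000,5.627)
cell (3,6): code 1000 → (4.000,6.075)–(3.944,6.000)
cell (4,4): code 0100 → (4.154,5.000)–(5.000,4.354)
cell (4,5): code 1110 → (4.000,5.627)–(4.154,5.000)
cell (4,6): code 1001 → (5.000,6.224)–(4.000,6.075)
cell (5,3): code 0100 → (5.509,4.000)–(6.000,3.827)
cell (5,4): code 1110 → (5.000,4.354)–(5.509,4.000)
cell (5,5): code 1011 → (6.000,5.852)–(5.625,6.000)
cell (5,6): code 0001 → (5.625,6.000)–(5.000,6.224)
cell (6,3): code 0110 → (6.000,3.827)–(7.000,3.930)
cell (6,5): code 1001 → (7.000,5.330)–(6.000,5.852)
cell (7,3): code 0010 → (7.000,3.930)–(7.086,4.000)
cell (7,4): code 0011 → (7.086,4.000)–(7.288,5.000)
cell (7,5): code 0001 → (7.288,5.000)–(7.000,5.330)
total: 14 segments, chained into 1 closed loop(s), length Σ = 9.102044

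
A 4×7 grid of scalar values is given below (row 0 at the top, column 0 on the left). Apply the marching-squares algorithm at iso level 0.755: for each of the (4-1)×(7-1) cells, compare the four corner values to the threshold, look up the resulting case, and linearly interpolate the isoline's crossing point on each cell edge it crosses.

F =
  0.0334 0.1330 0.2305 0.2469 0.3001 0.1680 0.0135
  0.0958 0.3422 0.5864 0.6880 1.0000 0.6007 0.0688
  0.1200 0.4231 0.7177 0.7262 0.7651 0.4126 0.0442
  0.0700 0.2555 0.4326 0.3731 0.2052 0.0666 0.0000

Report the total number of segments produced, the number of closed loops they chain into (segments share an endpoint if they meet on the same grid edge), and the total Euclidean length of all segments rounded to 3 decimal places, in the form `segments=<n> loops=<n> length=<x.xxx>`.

cell (0,3): code 0100 → (0.650,4.000)–(1.000,3.215)
cell (0,4): code 1000 → (1.000,4.614)–(0.650,4.000)
cell (1,3): code 0110 → (1.000,3.215)–(2.000,3.740)
cell (1,4): code 1001 → (2.000,4.029)–(1.000,4.614)
cell (2,3): code 0010 → (2.000,3.740)–(2.018,4.000)
cell (2,4): code 0001 → (2.018,4.000)–(2.000,4.029)
total: 6 segments, chained into 1 closed loop(s), length Σ = 4.148501

segments=6 loops=1 length=4.149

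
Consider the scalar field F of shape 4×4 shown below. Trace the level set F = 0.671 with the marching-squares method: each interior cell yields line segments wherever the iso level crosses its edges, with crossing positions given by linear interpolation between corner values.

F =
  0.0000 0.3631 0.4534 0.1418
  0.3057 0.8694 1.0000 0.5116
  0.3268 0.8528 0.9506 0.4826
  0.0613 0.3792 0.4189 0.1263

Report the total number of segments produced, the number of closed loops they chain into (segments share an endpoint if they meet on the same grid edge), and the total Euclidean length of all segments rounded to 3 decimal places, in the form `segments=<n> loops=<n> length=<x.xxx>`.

cell (0,0): code 0100 → (0.608,1.000)–(1.000,0.648)
cell (0,1): code 1100 → (0.398,2.000)–(0.608,1.000)
cell (0,2): code 1000 → (1.000,2.674)–(0.398,2.000)
cell (1,0): code 0110 → (1.000,0.648)–(2.000,0.654)
cell (1,2): code 1001 → (2.000,2.597)–(1.000,2.674)
cell (2,0): code 0010 → (2.000,0.654)–(2.384,1.000)
cell (2,1): code 0011 → (2.384,1.000)–(2.526,2.000)
cell (2,2): code 0001 → (2.526,2.000)–(2.000,2.597)
total: 8 segments, chained into 1 closed loop(s), length Σ = 6.777290

segments=8 loops=1 length=6.777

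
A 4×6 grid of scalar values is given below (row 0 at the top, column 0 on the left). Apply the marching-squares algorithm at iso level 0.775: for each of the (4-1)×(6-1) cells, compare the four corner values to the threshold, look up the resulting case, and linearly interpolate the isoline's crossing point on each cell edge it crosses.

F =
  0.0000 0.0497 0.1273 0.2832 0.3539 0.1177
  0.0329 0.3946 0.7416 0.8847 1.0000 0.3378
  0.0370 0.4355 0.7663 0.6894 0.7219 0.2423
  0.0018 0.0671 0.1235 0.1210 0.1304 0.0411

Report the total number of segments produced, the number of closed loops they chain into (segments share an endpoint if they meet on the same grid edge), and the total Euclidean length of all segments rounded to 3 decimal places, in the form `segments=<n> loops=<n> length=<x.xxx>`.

segments=6 loops=1 length=5.146

cell (0,2): code 0100 → (0.818,3.000)–(1.000,2.233)
cell (0,3): code 1100 → (0.652,4.000)–(0.818,3.000)
cell (0,4): code 1000 → (1.000,4.340)–(0.652,4.000)
cell (1,2): code 0010 → (1.000,2.233)–(1.562,3.000)
cell (1,3): code 0011 → (1.562,3.000)–(1.809,4.000)
cell (1,4): code 0001 → (1.809,4.000)–(1.000,4.340)
total: 6 segments, chained into 1 closed loop(s), length Σ = 5.146204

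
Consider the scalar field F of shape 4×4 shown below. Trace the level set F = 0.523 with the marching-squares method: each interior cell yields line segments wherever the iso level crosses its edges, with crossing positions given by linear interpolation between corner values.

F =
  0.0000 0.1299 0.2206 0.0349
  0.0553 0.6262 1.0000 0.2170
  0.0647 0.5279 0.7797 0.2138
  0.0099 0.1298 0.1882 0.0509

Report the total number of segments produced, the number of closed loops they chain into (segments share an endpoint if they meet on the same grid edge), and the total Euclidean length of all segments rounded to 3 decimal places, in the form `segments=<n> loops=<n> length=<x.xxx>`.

segments=8 loops=1 length=5.973

cell (0,0): code 0100 → (0.792,1.000)–(1.000,0.819)
cell (0,1): code 1100 → (0.388,2.000)–(0.792,1.000)
cell (0,2): code 1000 → (1.000,2.609)–(0.388,2.000)
cell (1,0): code 0110 → (1.000,0.819)–(2.000,0.989)
cell (1,2): code 1001 → (2.000,2.454)–(1.000,2.609)
cell (2,0): code 0010 → (2.000,0.989)–(2.012,1.000)
cell (2,1): code 0011 → (2.012,1.000)–(2.434,2.000)
cell (2,2): code 0001 → (2.434,2.000)–(2.000,2.454)
total: 8 segments, chained into 1 closed loop(s), length Σ = 5.973289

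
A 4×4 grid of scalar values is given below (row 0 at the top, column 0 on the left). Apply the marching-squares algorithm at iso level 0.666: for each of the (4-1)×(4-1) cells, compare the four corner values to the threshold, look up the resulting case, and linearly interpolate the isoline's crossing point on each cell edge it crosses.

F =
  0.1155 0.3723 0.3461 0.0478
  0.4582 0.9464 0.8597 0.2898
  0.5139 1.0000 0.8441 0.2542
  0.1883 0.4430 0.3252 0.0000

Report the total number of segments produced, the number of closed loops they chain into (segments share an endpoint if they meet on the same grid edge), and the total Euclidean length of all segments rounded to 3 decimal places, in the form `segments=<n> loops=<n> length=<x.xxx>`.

segments=8 loops=1 length=6.676

cell (0,0): code 0100 → (0.512,1.000)–(1.000,0.426)
cell (0,1): code 1100 → (0.623,2.000)–(0.512,1.000)
cell (0,2): code 1000 → (1.000,2.340)–(0.623,2.000)
cell (1,0): code 0110 → (1.000,0.426)–(2.000,0.313)
cell (1,2): code 1001 → (2.000,2.302)–(1.000,2.340)
cell (2,0): code 0010 → (2.000,0.313)–(2.600,1.000)
cell (2,1): code 0011 → (2.600,1.000)–(2.343,2.000)
cell (2,2): code 0001 → (2.343,2.000)–(2.000,2.302)
total: 8 segments, chained into 1 closed loop(s), length Σ = 6.676305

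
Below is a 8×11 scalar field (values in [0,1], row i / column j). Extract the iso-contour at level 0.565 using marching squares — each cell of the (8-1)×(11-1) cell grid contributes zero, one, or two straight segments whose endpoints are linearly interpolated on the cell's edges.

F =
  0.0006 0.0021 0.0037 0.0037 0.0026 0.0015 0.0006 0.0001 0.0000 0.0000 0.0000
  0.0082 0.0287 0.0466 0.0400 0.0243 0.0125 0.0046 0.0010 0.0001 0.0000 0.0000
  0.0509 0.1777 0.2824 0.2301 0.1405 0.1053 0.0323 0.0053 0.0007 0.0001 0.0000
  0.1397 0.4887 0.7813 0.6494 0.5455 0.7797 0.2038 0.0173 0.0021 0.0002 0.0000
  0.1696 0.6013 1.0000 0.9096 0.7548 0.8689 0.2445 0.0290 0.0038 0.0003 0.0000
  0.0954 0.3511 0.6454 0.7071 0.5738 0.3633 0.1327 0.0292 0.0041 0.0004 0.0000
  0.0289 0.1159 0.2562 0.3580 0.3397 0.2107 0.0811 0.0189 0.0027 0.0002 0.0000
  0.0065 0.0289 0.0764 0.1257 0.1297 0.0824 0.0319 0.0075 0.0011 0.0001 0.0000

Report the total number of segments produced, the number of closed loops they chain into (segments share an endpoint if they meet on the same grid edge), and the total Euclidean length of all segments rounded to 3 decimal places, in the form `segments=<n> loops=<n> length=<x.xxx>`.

segments=18 loops=1 length=12.167

cell (2,1): code 0100 → (2.566,2.000)–(3.000,1.261)
cell (2,2): code 1100 → (2.799,3.000)–(2.566,2.000)
cell (2,3): code 1000 → (3.000,3.812)–(2.799,3.000)
cell (2,4): code 0100 → (2.682,5.000)–(3.000,4.083)
cell (2,5): code 1000 → (3.000,5.373)–(2.682,5.000)
cell (3,0): code 0100 → (3.678,1.000)–(4.000,0.916)
cell (3,1): code 1110 → (3.000,1.261)–(3.678,1.000)
cell (3,3): code 1101 → (3.093,4.000)–(3.000,3.812)
cell (3,4): code 1110 → (3.000,4.083)–(3.093,4.000)
cell (3,5): code 1001 → (4.000,5.487)–(3.000,5.373)
cell (4,0): code 0010 → (4.000,0.916)–(4.145,1.000)
cell (4,1): code 0111 → (4.145,1.000)–(5.000,1.727)
cell (4,4): code 1011 → (5.000,4.042)–(4.601,5.000)
cell (4,5): code 0001 → (4.601,5.000)–(4.000,5.487)
cell (5,1): code 0010 → (5.000,1.727)–(5.207,2.000)
cell (5,2): code 0011 → (5.207,2.000)–(5.407,3.000)
cell (5,3): code 0011 → (5.407,3.000)–(5.038,4.000)
cell (5,4): code 0001 → (5.038,4.000)–(5.000,4.042)
total: 18 segments, chained into 1 closed loop(s), length Σ = 12.167183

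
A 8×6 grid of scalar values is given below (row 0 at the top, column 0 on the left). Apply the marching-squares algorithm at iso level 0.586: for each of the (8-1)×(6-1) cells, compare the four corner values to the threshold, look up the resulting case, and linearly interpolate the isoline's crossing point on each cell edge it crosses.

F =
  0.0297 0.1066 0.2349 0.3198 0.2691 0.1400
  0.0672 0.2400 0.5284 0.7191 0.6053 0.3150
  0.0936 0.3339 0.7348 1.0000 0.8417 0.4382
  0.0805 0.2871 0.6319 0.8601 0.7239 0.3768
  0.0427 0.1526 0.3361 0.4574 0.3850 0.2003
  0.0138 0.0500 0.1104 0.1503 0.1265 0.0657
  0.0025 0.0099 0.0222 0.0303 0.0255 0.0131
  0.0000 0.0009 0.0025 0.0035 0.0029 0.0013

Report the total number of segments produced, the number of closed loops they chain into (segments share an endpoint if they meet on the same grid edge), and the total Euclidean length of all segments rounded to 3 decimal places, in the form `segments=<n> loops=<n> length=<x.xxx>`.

cell (0,2): code 0100 → (0.667,3.000)–(1.000,2.302)
cell (0,3): code 1100 → (0.943,4.000)–(0.667,3.000)
cell (0,4): code 1000 → (1.000,4.066)–(0.943,4.000)
cell (1,1): code 0100 → (1.279,2.000)–(2.000,1.629)
cell (1,2): code 1110 → (1.000,2.302)–(1.279,2.000)
cell (1,4): code 1001 → (2.000,4.634)–(1.000,4.066)
cell (2,1): code 0110 → (2.000,1.629)–(3.000,1.867)
cell (2,4): code 1001 → (3.000,4.397)–(2.000,4.634)
cell (3,1): code 0010 → (3.000,1.867)–(3.155,2.000)
cell (3,2): code 0011 → (3.155,2.000)–(3.681,3.000)
cell (3,3): code 0011 → (3.681,3.000)–(3.407,4.000)
cell (3,4): code 0001 → (3.407,4.000)–(3.000,4.397)
total: 12 segments, chained into 1 closed loop(s), length Σ = 9.265546

segments=12 loops=1 length=9.266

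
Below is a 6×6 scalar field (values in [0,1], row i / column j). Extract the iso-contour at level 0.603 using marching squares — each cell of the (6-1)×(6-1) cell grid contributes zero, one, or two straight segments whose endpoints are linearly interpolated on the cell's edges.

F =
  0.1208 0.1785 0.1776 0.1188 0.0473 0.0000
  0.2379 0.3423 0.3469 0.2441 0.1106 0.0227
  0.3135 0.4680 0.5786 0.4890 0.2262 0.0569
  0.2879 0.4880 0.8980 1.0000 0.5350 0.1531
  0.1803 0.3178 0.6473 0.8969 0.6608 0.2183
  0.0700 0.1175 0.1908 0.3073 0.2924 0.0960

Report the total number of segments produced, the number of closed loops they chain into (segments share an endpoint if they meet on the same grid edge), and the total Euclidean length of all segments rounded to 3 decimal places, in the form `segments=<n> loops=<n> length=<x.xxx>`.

cell (2,1): code 0100 → (2.076,2.000)–(3.000,1.280)
cell (2,2): code 1100 → (2.223,3.000)–(2.076,2.000)
cell (2,3): code 1000 → (3.000,3.854)–(2.223,3.000)
cell (3,1): code 0110 → (3.000,1.280)–(4.000,1.866)
cell (3,3): code 1101 → (3.541,4.000)–(3.000,3.854)
cell (3,4): code 1000 → (4.000,4.131)–(3.541,4.000)
cell (4,1): code 0010 → (4.000,1.866)–(4.097,2.000)
cell (4,2): code 0011 → (4.097,2.000)–(4.498,3.000)
cell (4,3): code 0011 → (4.498,3.000)–(4.157,4.000)
cell (4,4): code 0001 → (4.157,4.000)–(4.000,4.131)
total: 10 segments, chained into 1 closed loop(s), length Σ = 8.036303

segments=10 loops=1 length=8.036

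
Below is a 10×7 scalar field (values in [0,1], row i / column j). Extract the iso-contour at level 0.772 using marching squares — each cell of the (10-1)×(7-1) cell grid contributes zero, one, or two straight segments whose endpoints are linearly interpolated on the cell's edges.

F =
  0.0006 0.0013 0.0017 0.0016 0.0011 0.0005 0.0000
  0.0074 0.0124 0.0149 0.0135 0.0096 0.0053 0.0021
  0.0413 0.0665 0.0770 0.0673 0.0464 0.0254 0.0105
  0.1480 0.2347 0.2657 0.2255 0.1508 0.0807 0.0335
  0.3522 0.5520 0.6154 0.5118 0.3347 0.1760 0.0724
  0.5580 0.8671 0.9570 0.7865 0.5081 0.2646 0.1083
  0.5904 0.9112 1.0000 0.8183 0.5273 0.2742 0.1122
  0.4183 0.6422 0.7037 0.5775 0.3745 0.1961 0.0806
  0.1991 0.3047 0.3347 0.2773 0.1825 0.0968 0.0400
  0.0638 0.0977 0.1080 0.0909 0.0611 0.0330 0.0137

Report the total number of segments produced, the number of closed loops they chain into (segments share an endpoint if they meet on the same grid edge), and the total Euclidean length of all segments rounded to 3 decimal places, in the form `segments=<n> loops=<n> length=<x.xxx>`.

cell (4,0): code 0100 → (4.698,1.000)–(5.000,0.692)
cell (4,1): code 1100 → (4.458,2.000)–(4.698,1.000)
cell (4,2): code 1100 → (4.947,3.000)–(4.458,2.000)
cell (4,3): code 1000 → (5.000,3.052)–(4.947,3.000)
cell (5,0): code 0110 → (5.000,0.692)–(6.000,0.566)
cell (5,3): code 1001 → (6.000,3.159)–(5.000,3.052)
cell (6,0): code 0010 → (6.000,0.566)–(6.517,1.000)
cell (6,1): code 0011 → (6.517,1.000)–(6.769,2.000)
cell (6,2): code 0011 → (6.769,2.000)–(6.192,3.000)
cell (6,3): code 0001 → (6.192,3.000)–(6.000,3.159)
total: 10 segments, chained into 1 closed loop(s), length Σ = 7.770984

segments=10 loops=1 length=7.771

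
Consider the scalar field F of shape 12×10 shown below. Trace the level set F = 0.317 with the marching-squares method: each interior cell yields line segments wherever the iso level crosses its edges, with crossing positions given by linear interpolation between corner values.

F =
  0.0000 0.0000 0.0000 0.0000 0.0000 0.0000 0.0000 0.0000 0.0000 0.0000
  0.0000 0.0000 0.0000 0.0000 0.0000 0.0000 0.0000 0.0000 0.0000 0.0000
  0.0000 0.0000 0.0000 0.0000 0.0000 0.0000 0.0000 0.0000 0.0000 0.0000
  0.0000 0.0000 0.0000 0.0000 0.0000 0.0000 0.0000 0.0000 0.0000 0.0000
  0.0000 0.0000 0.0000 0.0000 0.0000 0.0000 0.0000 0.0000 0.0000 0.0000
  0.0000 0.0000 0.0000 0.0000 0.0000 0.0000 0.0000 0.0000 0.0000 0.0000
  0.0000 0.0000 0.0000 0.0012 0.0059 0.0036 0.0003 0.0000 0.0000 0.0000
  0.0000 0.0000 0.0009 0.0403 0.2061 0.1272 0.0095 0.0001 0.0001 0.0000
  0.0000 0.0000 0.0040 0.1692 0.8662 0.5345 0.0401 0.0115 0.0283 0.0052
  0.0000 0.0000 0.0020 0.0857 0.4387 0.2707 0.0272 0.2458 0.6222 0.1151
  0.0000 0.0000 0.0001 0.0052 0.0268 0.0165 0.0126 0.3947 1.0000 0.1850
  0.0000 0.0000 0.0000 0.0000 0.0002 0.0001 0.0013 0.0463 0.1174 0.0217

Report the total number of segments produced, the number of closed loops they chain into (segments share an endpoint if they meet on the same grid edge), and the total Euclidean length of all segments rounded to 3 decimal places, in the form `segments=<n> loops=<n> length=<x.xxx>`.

cell (7,3): code 0100 → (7.168,4.000)–(8.000,3.212)
cell (7,4): code 1100 → (7.466,5.000)–(7.168,4.000)
cell (7,5): code 1000 → (8.000,5.440)–(7.466,5.000)
cell (8,3): code 0110 → (8.000,3.212)–(9.000,3.655)
cell (8,4): code 1011 → (9.000,4.724)–(8.824,5.000)
cell (8,5): code 0001 → (8.824,5.000)–(8.000,5.440)
cell (8,7): code 0100 → (8.486,8.000)–(9.000,7.189)
cell (8,8): code 1000 → (9.000,8.602)–(8.486,8.000)
cell (9,3): code 0010 → (9.000,3.655)–(9.295,4.000)
cell (9,4): code 0001 → (9.295,4.000)–(9.000,4.724)
cell (9,6): code 0100 → (9.478,7.000)–(10.000,6.797)
cell (9,7): code 1110 → (9.000,7.189)–(9.478,7.000)
cell (9,8): code 1001 → (10.000,8.838)–(9.000,8.602)
cell (10,6): code 0010 → (10.000,6.797)–(10.223,7.000)
cell (10,7): code 0011 → (10.223,7.000)–(10.774,8.000)
cell (10,8): code 0001 → (10.774,8.000)–(10.000,8.838)
total: 16 segments, chained into 2 closed loop(s), length Σ = 12.909996

segments=16 loops=2 length=12.910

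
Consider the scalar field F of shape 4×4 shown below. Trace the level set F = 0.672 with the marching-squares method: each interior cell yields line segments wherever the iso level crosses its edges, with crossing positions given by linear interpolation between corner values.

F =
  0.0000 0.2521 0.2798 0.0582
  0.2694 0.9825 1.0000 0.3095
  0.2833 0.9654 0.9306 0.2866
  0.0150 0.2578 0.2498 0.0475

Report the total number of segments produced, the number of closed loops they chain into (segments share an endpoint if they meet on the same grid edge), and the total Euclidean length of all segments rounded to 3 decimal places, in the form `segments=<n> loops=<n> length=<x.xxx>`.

cell (0,0): code 0100 → (0.575,1.000)–(1.000,0.565)
cell (0,1): code 1100 → (0.545,2.000)–(0.575,1.000)
cell (0,2): code 1000 → (1.000,2.475)–(0.545,2.000)
cell (1,0): code 0110 → (1.000,0.565)–(2.000,0.570)
cell (1,2): code 1001 → (2.000,2.402)–(1.000,2.475)
cell (2,0): code 0010 → (2.000,0.570)–(2.415,1.000)
cell (2,1): code 0011 → (2.415,1.000)–(2.380,2.000)
cell (2,2): code 0001 → (2.380,2.000)–(2.000,2.402)
total: 8 segments, chained into 1 closed loop(s), length Σ = 6.420576

segments=8 loops=1 length=6.421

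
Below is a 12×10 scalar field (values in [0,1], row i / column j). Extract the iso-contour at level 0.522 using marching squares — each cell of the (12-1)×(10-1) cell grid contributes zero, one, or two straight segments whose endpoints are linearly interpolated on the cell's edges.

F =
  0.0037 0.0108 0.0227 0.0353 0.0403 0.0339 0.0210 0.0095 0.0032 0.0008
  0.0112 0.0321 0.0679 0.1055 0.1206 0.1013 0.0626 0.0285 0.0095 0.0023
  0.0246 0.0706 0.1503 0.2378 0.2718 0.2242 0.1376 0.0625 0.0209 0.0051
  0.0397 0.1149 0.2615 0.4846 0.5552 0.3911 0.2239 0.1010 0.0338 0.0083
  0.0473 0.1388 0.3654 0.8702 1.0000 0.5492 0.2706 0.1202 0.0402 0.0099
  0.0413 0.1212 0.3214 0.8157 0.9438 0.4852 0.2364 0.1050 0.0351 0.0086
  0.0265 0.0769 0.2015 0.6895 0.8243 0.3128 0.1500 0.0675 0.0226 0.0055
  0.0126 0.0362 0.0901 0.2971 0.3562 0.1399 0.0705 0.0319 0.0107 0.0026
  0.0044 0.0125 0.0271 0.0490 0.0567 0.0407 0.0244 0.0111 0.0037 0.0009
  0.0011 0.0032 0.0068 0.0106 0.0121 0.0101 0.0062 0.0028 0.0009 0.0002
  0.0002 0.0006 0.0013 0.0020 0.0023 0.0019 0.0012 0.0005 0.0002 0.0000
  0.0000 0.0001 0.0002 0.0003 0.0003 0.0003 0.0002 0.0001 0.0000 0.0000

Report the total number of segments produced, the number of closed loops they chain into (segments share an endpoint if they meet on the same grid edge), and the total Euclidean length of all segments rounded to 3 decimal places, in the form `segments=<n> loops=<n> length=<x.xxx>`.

cell (2,3): code 0100 → (2.883,4.000)–(3.000,3.530)
cell (2,4): code 1000 → (3.000,4.202)–(2.883,4.000)
cell (3,2): code 0100 → (3.097,3.000)–(4.000,2.310)
cell (3,3): code 1110 → (3.000,3.530)–(3.097,3.000)
cell (3,4): code 1101 → (3.828,5.000)–(3.000,4.202)
cell (3,5): code 1000 → (4.000,5.098)–(3.828,5.000)
cell (4,2): code 0110 → (4.000,2.310)–(5.000,2.406)
cell (4,4): code 1011 → (5.000,4.920)–(4.425,5.000)
cell (4,5): code 0001 → (4.425,5.000)–(4.000,5.098)
cell (5,2): code 0110 → (5.000,2.406)–(6.000,2.657)
cell (5,4): code 1001 → (6.000,4.591)–(5.000,4.920)
cell (6,2): code 0010 → (6.000,2.657)–(6.427,3.000)
cell (6,3): code 0011 → (6.427,3.000)–(6.646,4.000)
cell (6,4): code 0001 → (6.646,4.000)–(6.000,4.591)
total: 14 segments, chained into 1 closed loop(s), length Σ = 10.292498

segments=14 loops=1 length=10.292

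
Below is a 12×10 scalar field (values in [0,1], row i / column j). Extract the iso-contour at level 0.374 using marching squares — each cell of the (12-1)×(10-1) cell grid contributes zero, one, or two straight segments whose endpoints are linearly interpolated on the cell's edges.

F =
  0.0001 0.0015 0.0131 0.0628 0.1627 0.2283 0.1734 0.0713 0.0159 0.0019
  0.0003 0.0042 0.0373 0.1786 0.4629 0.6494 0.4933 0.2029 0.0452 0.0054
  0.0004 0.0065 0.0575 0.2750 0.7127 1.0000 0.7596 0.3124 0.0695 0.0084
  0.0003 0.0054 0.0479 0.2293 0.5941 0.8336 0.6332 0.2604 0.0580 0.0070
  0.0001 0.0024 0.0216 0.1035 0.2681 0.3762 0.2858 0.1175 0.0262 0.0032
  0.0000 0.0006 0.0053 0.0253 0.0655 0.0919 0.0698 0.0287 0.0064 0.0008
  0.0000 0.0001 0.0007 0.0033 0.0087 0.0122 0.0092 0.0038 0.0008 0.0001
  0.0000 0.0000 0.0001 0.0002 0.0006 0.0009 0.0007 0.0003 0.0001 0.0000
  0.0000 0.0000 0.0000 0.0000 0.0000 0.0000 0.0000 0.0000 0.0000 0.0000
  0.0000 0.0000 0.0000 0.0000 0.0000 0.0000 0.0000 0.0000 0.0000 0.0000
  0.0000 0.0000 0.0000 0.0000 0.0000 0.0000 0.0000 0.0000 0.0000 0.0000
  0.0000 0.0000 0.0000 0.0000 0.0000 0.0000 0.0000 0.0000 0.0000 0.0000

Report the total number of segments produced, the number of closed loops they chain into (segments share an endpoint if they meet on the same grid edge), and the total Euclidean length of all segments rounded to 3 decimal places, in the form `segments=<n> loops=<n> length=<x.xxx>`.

cell (0,3): code 0100 → (0.704,4.000)–(1.000,3.687)
cell (0,4): code 1100 → (0.346,5.000)–(0.704,4.000)
cell (0,5): code 1100 → (0.627,6.000)–(0.346,5.000)
cell (0,6): code 1000 → (1.000,6.411)–(0.627,6.000)
cell (1,3): code 0110 → (1.000,3.687)–(2.000,3.226)
cell (1,6): code 1001 → (2.000,6.862)–(1.000,6.411)
cell (2,3): code 0110 → (2.000,3.226)–(3.000,3.397)
cell (2,6): code 1001 → (3.000,6.695)–(2.000,6.862)
cell (3,3): code 0010 → (3.000,3.397)–(3.675,4.000)
cell (3,4): code 0111 → (3.675,4.000)–(4.000,4.980)
cell (3,5): code 1011 → (4.000,5.024)–(3.746,6.000)
cell (3,6): code 0001 → (3.746,6.000)–(3.000,6.695)
cell (4,4): code 0010 → (4.000,4.980)–(4.008,5.000)
cell (4,5): code 0001 → (4.008,5.000)–(4.000,5.024)
total: 14 segments, chained into 1 closed loop(s), length Σ = 11.325886

segments=14 loops=1 length=11.326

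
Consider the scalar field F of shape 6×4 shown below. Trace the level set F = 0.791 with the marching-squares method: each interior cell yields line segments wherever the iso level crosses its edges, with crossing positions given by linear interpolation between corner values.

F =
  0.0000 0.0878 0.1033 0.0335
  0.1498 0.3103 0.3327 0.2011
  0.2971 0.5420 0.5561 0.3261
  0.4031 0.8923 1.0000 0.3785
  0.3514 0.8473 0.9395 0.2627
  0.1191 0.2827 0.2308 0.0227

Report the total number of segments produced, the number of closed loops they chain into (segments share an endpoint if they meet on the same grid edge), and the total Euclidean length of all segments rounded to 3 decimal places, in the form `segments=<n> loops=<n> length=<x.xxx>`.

segments=8 loops=1 length=5.422

cell (2,0): code 0100 → (2.711,1.000)–(3.000,0.793)
cell (2,1): code 1100 → (2.529,2.000)–(2.711,1.000)
cell (2,2): code 1000 → (3.000,2.336)–(2.529,2.000)
cell (3,0): code 0110 → (3.000,0.793)–(4.000,0.886)
cell (3,2): code 1001 → (4.000,2.219)–(3.000,2.336)
cell (4,0): code 0010 → (4.000,0.886)–(4.100,1.000)
cell (4,1): code 0011 → (4.100,1.000)–(4.210,2.000)
cell (4,2): code 0001 → (4.210,2.000)–(4.000,2.219)
total: 8 segments, chained into 1 closed loop(s), length Σ = 5.422312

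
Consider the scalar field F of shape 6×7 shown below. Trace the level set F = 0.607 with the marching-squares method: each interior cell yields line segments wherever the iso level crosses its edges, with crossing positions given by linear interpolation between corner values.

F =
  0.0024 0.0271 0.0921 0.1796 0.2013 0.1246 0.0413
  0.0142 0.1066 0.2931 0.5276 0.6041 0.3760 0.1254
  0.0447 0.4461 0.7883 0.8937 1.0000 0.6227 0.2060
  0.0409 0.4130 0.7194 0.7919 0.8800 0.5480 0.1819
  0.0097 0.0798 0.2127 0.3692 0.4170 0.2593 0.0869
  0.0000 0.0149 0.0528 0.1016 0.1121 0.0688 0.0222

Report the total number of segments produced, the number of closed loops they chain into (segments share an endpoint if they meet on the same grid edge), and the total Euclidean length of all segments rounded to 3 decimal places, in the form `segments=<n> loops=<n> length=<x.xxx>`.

cell (1,1): code 0100 → (1.634,2.000)–(2.000,1.470)
cell (1,2): code 1100 → (1.217,3.000)–(1.634,2.000)
cell (1,3): code 1100 → (1.007,4.000)–(1.217,3.000)
cell (1,4): code 1100 → (1.936,5.000)–(1.007,4.000)
cell (1,5): code 1000 → (2.000,5.038)–(1.936,5.000)
cell (2,1): code 0110 → (2.000,1.470)–(3.000,1.633)
cell (2,4): code 1011 → (3.000,4.822)–(2.210,5.000)
cell (2,5): code 0001 → (2.210,5.000)–(2.000,5.038)
cell (3,1): code 0010 → (3.000,1.633)–(3.222,2.000)
cell (3,2): code 0011 → (3.222,2.000)–(3.437,3.000)
cell (3,3): code 0011 → (3.437,3.000)–(3.590,4.000)
cell (3,4): code 0001 → (3.590,4.000)–(3.000,4.822)
total: 12 segments, chained into 1 closed loop(s), length Σ = 9.699418

segments=12 loops=1 length=9.699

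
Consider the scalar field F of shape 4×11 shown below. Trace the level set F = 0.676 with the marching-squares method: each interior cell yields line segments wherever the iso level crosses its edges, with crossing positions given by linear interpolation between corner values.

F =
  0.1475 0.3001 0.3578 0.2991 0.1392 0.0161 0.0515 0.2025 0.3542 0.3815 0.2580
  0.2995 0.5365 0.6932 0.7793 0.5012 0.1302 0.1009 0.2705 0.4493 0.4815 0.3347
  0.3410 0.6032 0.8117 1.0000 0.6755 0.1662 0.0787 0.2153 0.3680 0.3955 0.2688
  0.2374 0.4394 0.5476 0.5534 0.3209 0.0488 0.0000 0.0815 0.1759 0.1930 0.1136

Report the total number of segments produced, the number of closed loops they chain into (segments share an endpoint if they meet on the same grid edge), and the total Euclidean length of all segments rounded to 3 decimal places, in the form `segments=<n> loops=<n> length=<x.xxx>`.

segments=8 loops=1 length=6.967

cell (0,1): code 0100 → (0.949,2.000)–(1.000,1.890)
cell (0,2): code 1100 → (0.785,3.000)–(0.949,2.000)
cell (0,3): code 1000 → (1.000,3.371)–(0.785,3.000)
cell (1,1): code 0110 → (1.000,1.890)–(2.000,1.349)
cell (1,3): code 1001 → (2.000,3.998)–(1.000,3.371)
cell (2,1): code 0010 → (2.000,1.349)–(2.514,2.000)
cell (2,2): code 0011 → (2.514,2.000)–(2.725,3.000)
cell (2,3): code 0001 → (2.725,3.000)–(2.000,3.998)
total: 8 segments, chained into 1 closed loop(s), length Σ = 6.966611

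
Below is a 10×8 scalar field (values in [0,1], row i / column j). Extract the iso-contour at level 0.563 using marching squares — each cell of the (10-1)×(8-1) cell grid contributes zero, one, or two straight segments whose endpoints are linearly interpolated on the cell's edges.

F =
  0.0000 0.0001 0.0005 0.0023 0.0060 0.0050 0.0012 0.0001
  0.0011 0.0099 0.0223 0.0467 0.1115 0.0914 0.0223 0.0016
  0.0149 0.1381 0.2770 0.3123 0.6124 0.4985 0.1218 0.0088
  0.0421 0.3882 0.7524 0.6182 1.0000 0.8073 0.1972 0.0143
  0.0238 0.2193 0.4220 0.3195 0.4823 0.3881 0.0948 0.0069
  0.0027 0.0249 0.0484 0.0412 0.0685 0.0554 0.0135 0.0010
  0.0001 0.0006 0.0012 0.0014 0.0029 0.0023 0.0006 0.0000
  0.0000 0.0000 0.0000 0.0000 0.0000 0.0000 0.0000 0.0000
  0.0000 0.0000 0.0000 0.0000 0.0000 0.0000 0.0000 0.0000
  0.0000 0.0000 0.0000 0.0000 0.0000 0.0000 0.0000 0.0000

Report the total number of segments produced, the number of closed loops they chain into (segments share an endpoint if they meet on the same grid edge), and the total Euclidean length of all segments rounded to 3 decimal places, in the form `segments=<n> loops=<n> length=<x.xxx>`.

segments=12 loops=1 length=9.761

cell (1,3): code 0100 → (1.901,4.000)–(2.000,3.835)
cell (1,4): code 1000 → (2.000,4.434)–(1.901,4.000)
cell (2,1): code 0100 → (2.602,2.000)–(3.000,1.480)
cell (2,2): code 1100 → (2.820,3.000)–(2.602,2.000)
cell (2,3): code 1110 → (2.000,3.835)–(2.820,3.000)
cell (2,4): code 1101 → (2.209,5.000)–(2.000,4.434)
cell (2,5): code 1000 → (3.000,5.400)–(2.209,5.000)
cell (3,1): code 0010 → (3.000,1.480)–(3.573,2.000)
cell (3,2): code 0011 → (3.573,2.000)–(3.185,3.000)
cell (3,3): code 0011 → (3.185,3.000)–(3.844,4.000)
cell (3,4): code 0011 → (3.844,4.000)–(3.583,5.000)
cell (3,5): code 0001 → (3.583,5.000)–(3.000,5.400)
total: 12 segments, chained into 1 closed loop(s), length Σ = 9.761049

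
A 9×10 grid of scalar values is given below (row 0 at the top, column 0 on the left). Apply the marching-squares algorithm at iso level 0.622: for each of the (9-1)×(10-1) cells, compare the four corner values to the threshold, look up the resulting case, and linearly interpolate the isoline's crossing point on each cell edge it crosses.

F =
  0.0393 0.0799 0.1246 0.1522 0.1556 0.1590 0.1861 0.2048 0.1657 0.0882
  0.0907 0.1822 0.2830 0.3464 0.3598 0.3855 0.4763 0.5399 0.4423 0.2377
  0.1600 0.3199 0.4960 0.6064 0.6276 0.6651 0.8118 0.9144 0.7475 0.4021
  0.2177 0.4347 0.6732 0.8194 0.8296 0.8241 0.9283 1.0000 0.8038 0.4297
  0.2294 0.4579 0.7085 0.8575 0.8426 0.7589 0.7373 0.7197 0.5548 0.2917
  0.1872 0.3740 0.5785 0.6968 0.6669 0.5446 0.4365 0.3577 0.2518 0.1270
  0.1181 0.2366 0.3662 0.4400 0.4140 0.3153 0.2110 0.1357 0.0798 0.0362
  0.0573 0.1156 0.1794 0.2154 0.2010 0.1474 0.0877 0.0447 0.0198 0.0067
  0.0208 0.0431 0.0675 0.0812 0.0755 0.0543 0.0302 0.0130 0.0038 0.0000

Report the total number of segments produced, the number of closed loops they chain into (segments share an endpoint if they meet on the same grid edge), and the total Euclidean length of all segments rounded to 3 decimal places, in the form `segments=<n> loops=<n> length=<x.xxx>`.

cell (1,3): code 0100 → (1.979,4.000)–(2.000,3.736)
cell (1,4): code 1100 → (1.846,5.000)–(1.979,4.000)
cell (1,5): code 1100 → (1.434,6.000)–(1.846,5.000)
cell (1,6): code 1100 → (1.219,7.000)–(1.434,6.000)
cell (1,7): code 1100 → (1.589,8.000)–(1.219,7.000)
cell (1,8): code 1000 → (2.000,8.363)–(1.589,8.000)
cell (2,1): code 0100 → (2.711,2.000)–(3.000,1.785)
cell (2,2): code 1100 → (2.073,3.000)–(2.711,2.000)
cell (2,3): code 1110 → (2.000,3.736)–(2.073,3.000)
cell (2,8): code 1001 → (3.000,8.486)–(2.000,8.363)
cell (3,1): code 0110 → (3.000,1.785)–(4.000,1.655)
cell (3,7): code 1011 → (4.000,7.592)–(3.730,8.000)
cell (3,8): code 0001 → (3.730,8.000)–(3.000,8.486)
cell (4,1): code 0010 → (4.000,1.655)–(4.665,2.000)
cell (4,2): code 0111 → (4.665,2.000)–(5.000,2.368)
cell (4,4): code 1011 → (5.000,4.367)–(4.639,5.000)
cell (4,5): code 0011 → (4.639,5.000)–(4.383,6.000)
cell (4,6): code 0011 → (4.383,6.000)–(4.270,7.000)
cell (4,7): code 0001 → (4.270,7.000)–(4.000,7.592)
cell (5,2): code 0010 → (5.000,2.368)–(5.291,3.000)
cell (5,3): code 0011 → (5.291,3.000)–(5.178,4.000)
cell (5,4): code 0001 → (5.178,4.000)–(5.000,4.367)
total: 22 segments, chained into 1 closed loop(s), length Σ = 17.435692

segments=22 loops=1 length=17.436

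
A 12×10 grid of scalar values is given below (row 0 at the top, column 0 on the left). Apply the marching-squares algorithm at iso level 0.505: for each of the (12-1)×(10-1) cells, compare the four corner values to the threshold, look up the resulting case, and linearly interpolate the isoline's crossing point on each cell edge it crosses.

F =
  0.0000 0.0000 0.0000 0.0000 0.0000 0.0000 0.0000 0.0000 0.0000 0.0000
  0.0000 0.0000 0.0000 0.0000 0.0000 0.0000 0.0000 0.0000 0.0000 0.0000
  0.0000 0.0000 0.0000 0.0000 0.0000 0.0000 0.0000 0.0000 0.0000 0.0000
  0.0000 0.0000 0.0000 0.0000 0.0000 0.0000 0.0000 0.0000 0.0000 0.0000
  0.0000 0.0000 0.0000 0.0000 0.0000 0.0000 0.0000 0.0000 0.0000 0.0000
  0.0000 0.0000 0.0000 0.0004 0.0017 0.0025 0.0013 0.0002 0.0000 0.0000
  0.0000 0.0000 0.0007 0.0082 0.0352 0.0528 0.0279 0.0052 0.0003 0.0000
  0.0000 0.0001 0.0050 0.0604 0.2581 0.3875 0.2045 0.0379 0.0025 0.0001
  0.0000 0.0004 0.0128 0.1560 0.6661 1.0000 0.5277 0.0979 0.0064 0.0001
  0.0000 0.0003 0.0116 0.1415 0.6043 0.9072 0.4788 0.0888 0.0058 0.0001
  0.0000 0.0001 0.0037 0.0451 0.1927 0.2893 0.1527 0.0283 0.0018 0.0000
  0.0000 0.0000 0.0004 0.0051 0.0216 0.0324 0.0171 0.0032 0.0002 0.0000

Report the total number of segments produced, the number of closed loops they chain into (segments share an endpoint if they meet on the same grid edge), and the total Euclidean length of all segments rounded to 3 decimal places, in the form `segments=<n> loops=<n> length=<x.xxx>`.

cell (7,3): code 0100 → (7.605,4.000)–(8.000,3.684)
cell (7,4): code 1100 → (7.192,5.000)–(7.605,4.000)
cell (7,5): code 1100 → (7.930,6.000)–(7.192,5.000)
cell (7,6): code 1000 → (8.000,6.053)–(7.930,6.000)
cell (8,3): code 0110 → (8.000,3.684)–(9.000,3.785)
cell (8,5): code 1011 → (9.000,5.939)–(8.464,6.000)
cell (8,6): code 0001 → (8.464,6.000)–(8.000,6.053)
cell (9,3): code 0010 → (9.000,3.785)–(9.241,4.000)
cell (9,4): code 0011 → (9.241,4.000)–(9.651,5.000)
cell (9,5): code 0001 → (9.651,5.000)–(9.000,5.939)
total: 10 segments, chained into 1 closed loop(s), length Σ = 7.475863

segments=10 loops=1 length=7.476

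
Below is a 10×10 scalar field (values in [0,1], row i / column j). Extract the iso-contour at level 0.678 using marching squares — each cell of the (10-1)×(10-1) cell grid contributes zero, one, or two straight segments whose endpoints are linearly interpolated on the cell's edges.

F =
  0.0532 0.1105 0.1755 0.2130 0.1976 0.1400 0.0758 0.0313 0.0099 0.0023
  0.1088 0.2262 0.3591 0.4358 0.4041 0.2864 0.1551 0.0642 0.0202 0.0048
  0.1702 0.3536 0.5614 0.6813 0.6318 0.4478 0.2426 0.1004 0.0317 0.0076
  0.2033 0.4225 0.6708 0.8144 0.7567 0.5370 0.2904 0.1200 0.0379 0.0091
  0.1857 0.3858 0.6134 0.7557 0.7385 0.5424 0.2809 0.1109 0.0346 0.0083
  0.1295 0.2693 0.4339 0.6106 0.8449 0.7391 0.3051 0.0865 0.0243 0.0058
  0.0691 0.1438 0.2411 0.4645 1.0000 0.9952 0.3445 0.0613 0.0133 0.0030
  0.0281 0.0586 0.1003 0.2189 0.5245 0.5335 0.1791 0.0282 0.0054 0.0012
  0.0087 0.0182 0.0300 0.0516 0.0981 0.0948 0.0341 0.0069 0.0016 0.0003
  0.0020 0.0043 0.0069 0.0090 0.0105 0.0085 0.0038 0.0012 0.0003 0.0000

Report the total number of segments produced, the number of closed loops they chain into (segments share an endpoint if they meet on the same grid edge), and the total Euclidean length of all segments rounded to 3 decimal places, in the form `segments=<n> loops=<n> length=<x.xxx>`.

cell (1,2): code 0100 → (1.987,3.000)–(2.000,2.972)
cell (1,3): code 1000 → (2.000,3.067)–(1.987,3.000)
cell (2,2): code 0110 → (2.000,2.972)–(3.000,2.050)
cell (2,3): code 1101 → (2.370,4.000)–(2.000,3.067)
cell (2,4): code 1000 → (3.000,4.358)–(2.370,4.000)
cell (3,2): code 0110 → (3.000,2.050)–(4.000,2.454)
cell (3,4): code 1001 → (4.000,4.309)–(3.000,4.358)
cell (4,2): code 0010 → (4.000,2.454)–(4.535,3.000)
cell (4,3): code 0111 → (4.535,3.000)–(5.000,3.288)
cell (4,4): code 1101 → (4.689,5.000)–(4.000,4.309)
cell (4,5): code 1000 → (5.000,5.141)–(4.689,5.000)
cell (5,3): code 0110 → (5.000,3.288)–(6.000,3.399)
cell (5,5): code 1001 → (6.000,5.487)–(5.000,5.141)
cell (6,3): code 0010 → (6.000,3.399)–(6.677,4.000)
cell (6,4): code 0011 → (6.677,4.000)–(6.687,5.000)
cell (6,5): code 0001 → (6.687,5.000)–(6.000,5.487)
total: 16 segments, chained into 1 closed loop(s), length Σ = 12.708726

segments=16 loops=1 length=12.709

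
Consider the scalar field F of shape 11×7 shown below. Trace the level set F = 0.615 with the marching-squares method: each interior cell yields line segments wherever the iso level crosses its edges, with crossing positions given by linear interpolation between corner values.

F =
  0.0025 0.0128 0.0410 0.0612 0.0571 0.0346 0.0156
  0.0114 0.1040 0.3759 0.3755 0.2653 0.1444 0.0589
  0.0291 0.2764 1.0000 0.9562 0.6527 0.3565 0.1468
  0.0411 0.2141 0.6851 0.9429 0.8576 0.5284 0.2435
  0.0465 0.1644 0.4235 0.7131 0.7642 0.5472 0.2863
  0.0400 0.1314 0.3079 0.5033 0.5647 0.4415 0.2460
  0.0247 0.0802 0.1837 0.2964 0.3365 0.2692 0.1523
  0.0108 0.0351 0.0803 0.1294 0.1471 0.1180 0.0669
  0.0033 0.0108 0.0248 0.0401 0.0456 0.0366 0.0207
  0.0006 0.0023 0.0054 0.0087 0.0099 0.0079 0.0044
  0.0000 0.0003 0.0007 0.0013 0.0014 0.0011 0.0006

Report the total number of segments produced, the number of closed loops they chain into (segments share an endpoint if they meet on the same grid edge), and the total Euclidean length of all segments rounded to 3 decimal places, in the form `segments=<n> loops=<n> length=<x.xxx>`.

segments=12 loops=1 length=10.257

cell (1,1): code 0100 → (1.383,2.000)–(2.000,1.468)
cell (1,2): code 1100 → (1.412,3.000)–(1.383,2.000)
cell (1,3): code 1100 → (1.903,4.000)–(1.412,3.000)
cell (1,4): code 1000 → (2.000,4.127)–(1.903,4.000)
cell (2,1): code 0110 → (2.000,1.468)–(3.000,1.851)
cell (2,4): code 1001 → (3.000,4.737)–(2.000,4.127)
cell (3,1): code 0010 → (3.000,1.851)–(3.268,2.000)
cell (3,2): code 0111 → (3.268,2.000)–(4.000,2.661)
cell (3,4): code 1001 → (4.000,4.688)–(3.000,4.737)
cell (4,2): code 0010 → (4.000,2.661)–(4.468,3.000)
cell (4,3): code 0011 → (4.468,3.000)–(4.748,4.000)
cell (4,4): code 0001 → (4.748,4.000)–(4.000,4.688)
total: 12 segments, chained into 1 closed loop(s), length Σ = 10.257152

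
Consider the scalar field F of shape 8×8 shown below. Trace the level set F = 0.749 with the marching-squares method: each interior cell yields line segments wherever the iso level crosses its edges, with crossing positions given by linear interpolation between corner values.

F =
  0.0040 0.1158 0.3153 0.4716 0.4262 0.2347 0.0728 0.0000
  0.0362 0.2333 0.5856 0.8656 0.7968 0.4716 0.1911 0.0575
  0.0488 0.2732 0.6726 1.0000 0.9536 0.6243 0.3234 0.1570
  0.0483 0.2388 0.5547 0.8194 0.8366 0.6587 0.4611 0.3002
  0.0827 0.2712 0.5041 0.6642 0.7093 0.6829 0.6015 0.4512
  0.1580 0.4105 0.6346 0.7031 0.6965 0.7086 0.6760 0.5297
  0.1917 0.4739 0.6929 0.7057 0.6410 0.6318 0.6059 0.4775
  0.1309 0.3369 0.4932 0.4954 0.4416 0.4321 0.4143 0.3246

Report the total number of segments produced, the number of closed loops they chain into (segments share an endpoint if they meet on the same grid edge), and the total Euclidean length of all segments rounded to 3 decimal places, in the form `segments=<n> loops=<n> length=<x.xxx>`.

segments=10 loops=1 length=8.412

cell (0,2): code 0100 → (0.704,3.000)–(1.000,2.584)
cell (0,3): code 1100 → (0.871,4.000)–(0.704,3.000)
cell (0,4): code 1000 → (1.000,4.147)–(0.871,4.000)
cell (1,2): code 0110 → (1.000,2.584)–(2.000,2.233)
cell (1,4): code 1001 → (2.000,4.621)–(1.000,4.147)
cell (2,2): code 0110 → (2.000,2.233)–(3.000,2.734)
cell (2,4): code 1001 → (3.000,4.492)–(2.000,4.621)
cell (3,2): code 0010 → (3.000,2.734)–(3.454,3.000)
cell (3,3): code 0011 → (3.454,3.000)–(3.688,4.000)
cell (3,4): code 0001 → (3.688,4.000)–(3.000,4.492)
total: 10 segments, chained into 1 closed loop(s), length Σ = 8.412362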